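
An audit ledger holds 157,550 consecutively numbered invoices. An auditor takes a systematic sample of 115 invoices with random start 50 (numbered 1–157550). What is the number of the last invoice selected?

k = 157550/115 = 1370
115th selection = r + (115−1)·k = 50 + 114×1370 = 50 + 156180 = 156230

156230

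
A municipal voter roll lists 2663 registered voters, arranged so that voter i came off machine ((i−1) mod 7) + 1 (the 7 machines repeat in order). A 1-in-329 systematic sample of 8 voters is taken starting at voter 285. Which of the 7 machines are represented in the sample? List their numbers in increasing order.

Consecutive selections differ by k = 329, so their machine numbers differ by 329 mod 7 = 0.
gcd(329, 7) = 7, so the sample visits 7/7 = 1 distinct residues mod 7.
Start 285 is machine 5; the machines hit are 5.

5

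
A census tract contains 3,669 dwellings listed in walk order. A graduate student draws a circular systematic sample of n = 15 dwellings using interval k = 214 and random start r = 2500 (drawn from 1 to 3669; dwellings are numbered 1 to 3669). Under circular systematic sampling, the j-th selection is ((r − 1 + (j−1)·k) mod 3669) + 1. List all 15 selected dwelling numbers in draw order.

Selection 1: 2500
Selection 2: 2500 + 214 = 2714
Selection 3: 2714 + 214 = 2928
Selection 4: 2928 + 214 = 3142
Selection 5: 3142 + 214 = 3356
Selection 6: 3356 + 214 = 3570
Selection 7: 3570 + 214 = 3784 → 3784 − 3669 = 115
Selection 8: 115 + 214 = 329
Selection 9: 329 + 214 = 543
Selection 10: 543 + 214 = 757
Selection 11: 757 + 214 = 971
Selection 12: 971 + 214 = 1185
Selection 13: 1185 + 214 = 1399
Selection 14: 1399 + 214 = 1613
Selection 15: 1613 + 214 = 1827

2500, 2714, 2928, 3142, 3356, 3570, 115, 329, 543, 757, 971, 1185, 1399, 1613, 1827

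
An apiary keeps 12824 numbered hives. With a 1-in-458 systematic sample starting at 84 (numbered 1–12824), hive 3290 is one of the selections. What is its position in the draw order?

k = 458
position = (3290 − 84)/458 + 1 = 3206/458 + 1 = 7 + 1 = 8

8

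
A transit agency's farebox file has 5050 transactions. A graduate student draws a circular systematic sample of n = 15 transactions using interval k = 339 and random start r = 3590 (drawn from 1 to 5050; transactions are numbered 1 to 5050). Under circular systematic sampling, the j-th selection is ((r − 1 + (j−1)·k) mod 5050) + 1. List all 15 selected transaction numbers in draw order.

Selection 1: 3590
Selection 2: 3590 + 339 = 3929
Selection 3: 3929 + 339 = 4268
Selection 4: 4268 + 339 = 4607
Selection 5: 4607 + 339 = 4946
Selection 6: 4946 + 339 = 5285 → 5285 − 5050 = 235
Selection 7: 235 + 339 = 574
Selection 8: 574 + 339 = 913
Selection 9: 913 + 339 = 1252
Selection 10: 1252 + 339 = 1591
Selection 11: 1591 + 339 = 1930
Selection 12: 1930 + 339 = 2269
Selection 13: 2269 + 339 = 2608
Selection 14: 2608 + 339 = 2947
Selection 15: 2947 + 339 = 3286

3590, 3929, 4268, 4607, 4946, 235, 574, 913, 1252, 1591, 1930, 2269, 2608, 2947, 3286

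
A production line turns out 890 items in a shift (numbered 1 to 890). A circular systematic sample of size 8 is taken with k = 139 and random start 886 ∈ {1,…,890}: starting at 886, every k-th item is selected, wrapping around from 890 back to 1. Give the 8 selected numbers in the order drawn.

886, 135, 274, 413, 552, 691, 830, 79

Selection 1: 886
Selection 2: 886 + 139 = 1025 → 1025 − 890 = 135
Selection 3: 135 + 139 = 274
Selection 4: 274 + 139 = 413
Selection 5: 413 + 139 = 552
Selection 6: 552 + 139 = 691
Selection 7: 691 + 139 = 830
Selection 8: 830 + 139 = 969 → 969 − 890 = 79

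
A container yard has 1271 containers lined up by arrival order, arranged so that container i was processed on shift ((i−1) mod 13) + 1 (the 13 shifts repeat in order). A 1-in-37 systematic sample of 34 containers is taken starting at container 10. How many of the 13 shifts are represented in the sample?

13

Consecutive selections differ by k = 37, so their shift numbers differ by 37 mod 13 = 11.
gcd(37, 13) = 1, so the sample visits 13/1 = 13 distinct residues mod 13.
Start 10 is shift 10; the shifts hit are 1, 2, 3, 4, 5, 6, 7, 8, 9, 10, 11, 12, 13.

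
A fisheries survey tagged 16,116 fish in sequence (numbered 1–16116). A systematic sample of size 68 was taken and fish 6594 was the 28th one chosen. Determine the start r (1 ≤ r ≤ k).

k = 16116/68 = 237
r = 6594 − (28−1)×237 = 6594 − 6399 = 195

195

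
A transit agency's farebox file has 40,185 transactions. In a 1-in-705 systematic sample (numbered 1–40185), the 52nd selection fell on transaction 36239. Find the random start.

k = 705
r = 36239 − (52−1)×705 = 36239 − 35955 = 284

284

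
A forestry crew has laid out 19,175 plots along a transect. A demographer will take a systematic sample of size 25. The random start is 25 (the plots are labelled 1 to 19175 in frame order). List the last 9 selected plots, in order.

12297, 13064, 13831, 14598, 15365, 16132, 16899, 17666, 18433

k = N/n = 19175/25 = 767
17th selection = 25 + 16×767 = 12297
18th: 12297 + 767 = 13064
19th: 13064 + 767 = 13831
20th: 13831 + 767 = 14598
21st: 14598 + 767 = 15365
22nd: 15365 + 767 = 16132
23rd: 16132 + 767 = 16899
24th: 16899 + 767 = 17666
25th: 17666 + 767 = 18433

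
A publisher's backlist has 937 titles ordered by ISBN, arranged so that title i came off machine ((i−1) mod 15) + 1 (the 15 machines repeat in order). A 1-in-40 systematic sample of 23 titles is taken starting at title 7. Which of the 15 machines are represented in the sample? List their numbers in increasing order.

Consecutive selections differ by k = 40, so their machine numbers differ by 40 mod 15 = 10.
gcd(40, 15) = 5, so the sample visits 15/5 = 3 distinct residues mod 15.
Start 7 is machine 7; the machines hit are 2, 7, 12.

2, 7, 12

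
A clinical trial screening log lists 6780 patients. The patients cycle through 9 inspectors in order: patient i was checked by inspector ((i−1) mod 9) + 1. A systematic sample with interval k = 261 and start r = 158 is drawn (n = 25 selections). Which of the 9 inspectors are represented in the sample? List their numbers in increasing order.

5

Consecutive selections differ by k = 261, so their inspector numbers differ by 261 mod 9 = 0.
gcd(261, 9) = 9, so the sample visits 9/9 = 1 distinct residues mod 9.
Start 158 is inspector 5; the inspectors hit are 5.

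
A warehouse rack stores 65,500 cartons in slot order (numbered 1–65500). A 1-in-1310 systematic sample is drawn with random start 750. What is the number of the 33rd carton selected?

42670

k = 1310
33rd selection = r + (33−1)·k = 750 + 32×1310 = 750 + 41920 = 42670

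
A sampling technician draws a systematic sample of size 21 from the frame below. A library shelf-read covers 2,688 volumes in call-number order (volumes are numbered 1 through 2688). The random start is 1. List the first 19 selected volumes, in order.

1, 129, 257, 385, 513, 641, 769, 897, 1025, 1153, 1281, 1409, 1537, 1665, 1793, 1921, 2049, 2177, 2305

k = N/n = 2688/21 = 128
volume 1: 1
volume 2: 1 + 128 = 129
volume 3: 129 + 128 = 257
volume 4: 257 + 128 = 385
volume 5: 385 + 128 = 513
volume 6: 513 + 128 = 641
volume 7: 641 + 128 = 769
volume 8: 769 + 128 = 897
volume 9: 897 + 128 = 1025
volume 10: 1025 + 128 = 1153
volume 11: 1153 + 128 = 1281
volume 12: 1281 + 128 = 1409
volume 13: 1409 + 128 = 1537
volume 14: 1537 + 128 = 1665
volume 15: 1665 + 128 = 1793
volume 16: 1793 + 128 = 1921
volume 17: 1921 + 128 = 2049
volume 18: 2049 + 128 = 2177
volume 19: 2177 + 128 = 2305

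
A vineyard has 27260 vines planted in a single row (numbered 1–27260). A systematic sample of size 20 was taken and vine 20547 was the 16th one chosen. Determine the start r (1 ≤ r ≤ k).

102

k = 27260/20 = 1363
r = 20547 − (16−1)×1363 = 20547 − 20445 = 102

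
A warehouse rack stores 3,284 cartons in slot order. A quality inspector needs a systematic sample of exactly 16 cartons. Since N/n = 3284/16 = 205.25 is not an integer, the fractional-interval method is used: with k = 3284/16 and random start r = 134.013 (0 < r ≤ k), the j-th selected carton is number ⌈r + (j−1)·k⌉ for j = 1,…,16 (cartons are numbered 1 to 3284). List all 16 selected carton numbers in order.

135, 340, 545, 750, 956, 1161, 1366, 1571, 1777, 1982, 2187, 2392, 2598, 2803, 3008, 3213

j=1: r + 0k = 134.013 → ⌈·⌉ = 135
j=2: r + 1k = 339.263 → ⌈·⌉ = 340
j=3: r + 2k = 544.513 → ⌈·⌉ = 545
j=4: r + 3k = 749.763 → ⌈·⌉ = 750
j=5: r + 4k = 955.013 → ⌈·⌉ = 956
j=6: r + 5k = 1160.263 → ⌈·⌉ = 1161
j=7: r + 6k = 1365.513 → ⌈·⌉ = 1366
j=8: r + 7k = 1570.763 → ⌈·⌉ = 1571
j=9: r + 8k = 1776.013 → ⌈·⌉ = 1777
j=10: r + 9k = 1981.263 → ⌈·⌉ = 1982
j=11: r + 10k = 2186.513 → ⌈·⌉ = 2187
j=12: r + 11k = 2391.763 → ⌈·⌉ = 2392
j=13: r + 12k = 2597.013 → ⌈·⌉ = 2598
j=14: r + 13k = 2802.263 → ⌈·⌉ = 2803
j=15: r + 14k = 3007.513 → ⌈·⌉ = 3008
j=16: r + 15k = 3212.763 → ⌈·⌉ = 3213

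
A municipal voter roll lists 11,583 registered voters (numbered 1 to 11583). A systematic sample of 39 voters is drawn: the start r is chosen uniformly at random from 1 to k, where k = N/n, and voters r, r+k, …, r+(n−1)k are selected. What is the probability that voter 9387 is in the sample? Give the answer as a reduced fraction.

k = 11583/39 = 297.
Voter 9387 is selected iff r ≡ 9387 (mod 297); exactly one such r in {1,…,297}.
Inclusion probability = 1/297.

1/297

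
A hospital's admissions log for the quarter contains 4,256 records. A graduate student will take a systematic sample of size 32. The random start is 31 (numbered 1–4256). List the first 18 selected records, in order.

k = N/n = 4256/32 = 133
record 1: 31
record 2: 31 + 133 = 164
record 3: 164 + 133 = 297
record 4: 297 + 133 = 430
record 5: 430 + 133 = 563
record 6: 563 + 133 = 696
record 7: 696 + 133 = 829
record 8: 829 + 133 = 962
record 9: 962 + 133 = 1095
record 10: 1095 + 133 = 1228
record 11: 1228 + 133 = 1361
record 12: 1361 + 133 = 1494
record 13: 1494 + 133 = 1627
record 14: 1627 + 133 = 1760
record 15: 1760 + 133 = 1893
record 16: 1893 + 133 = 2026
record 17: 2026 + 133 = 2159
record 18: 2159 + 133 = 2292

31, 164, 297, 430, 563, 696, 829, 962, 1095, 1228, 1361, 1494, 1627, 1760, 1893, 2026, 2159, 2292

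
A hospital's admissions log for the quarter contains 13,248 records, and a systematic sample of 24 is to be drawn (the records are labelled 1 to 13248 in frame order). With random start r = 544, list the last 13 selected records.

6616, 7168, 7720, 8272, 8824, 9376, 9928, 10480, 11032, 11584, 12136, 12688, 13240

k = N/n = 13248/24 = 552
12th selection = 544 + 11×552 = 6616
13th: 6616 + 552 = 7168
14th: 7168 + 552 = 7720
15th: 7720 + 552 = 8272
16th: 8272 + 552 = 8824
17th: 8824 + 552 = 9376
18th: 9376 + 552 = 9928
19th: 9928 + 552 = 10480
20th: 10480 + 552 = 11032
21st: 11032 + 552 = 11584
22nd: 11584 + 552 = 12136
23rd: 12136 + 552 = 12688
24th: 12688 + 552 = 13240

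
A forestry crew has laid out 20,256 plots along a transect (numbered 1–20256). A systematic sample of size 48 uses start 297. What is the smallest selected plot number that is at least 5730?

k = 20256/48 = 422
Steps past start: ⌈(5730 − 297)/422⌉ = ⌈5433/422⌉ = 13
Selected plot: 297 + 13×422 = 5783

5783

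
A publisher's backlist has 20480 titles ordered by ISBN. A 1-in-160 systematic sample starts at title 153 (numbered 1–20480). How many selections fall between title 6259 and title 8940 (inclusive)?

k = 160
First selection ≥ 6259: 153 + ⌈(6259−153)/160⌉·160 = 153 + 39×160 = 6393
Last selection ≤ 8940: 153 + ⌊(8940−153)/160⌋·160 = 153 + 54×160 = 8793
Count = 54 − 39 + 1 = 16

16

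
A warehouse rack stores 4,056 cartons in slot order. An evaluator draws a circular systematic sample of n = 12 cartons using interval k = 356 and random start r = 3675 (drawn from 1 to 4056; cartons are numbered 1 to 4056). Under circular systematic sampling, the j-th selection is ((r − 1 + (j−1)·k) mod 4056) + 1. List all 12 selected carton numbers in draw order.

3675, 4031, 331, 687, 1043, 1399, 1755, 2111, 2467, 2823, 3179, 3535

Selection 1: 3675
Selection 2: 3675 + 356 = 4031
Selection 3: 4031 + 356 = 4387 → 4387 − 4056 = 331
Selection 4: 331 + 356 = 687
Selection 5: 687 + 356 = 1043
Selection 6: 1043 + 356 = 1399
Selection 7: 1399 + 356 = 1755
Selection 8: 1755 + 356 = 2111
Selection 9: 2111 + 356 = 2467
Selection 10: 2467 + 356 = 2823
Selection 11: 2823 + 356 = 3179
Selection 12: 3179 + 356 = 3535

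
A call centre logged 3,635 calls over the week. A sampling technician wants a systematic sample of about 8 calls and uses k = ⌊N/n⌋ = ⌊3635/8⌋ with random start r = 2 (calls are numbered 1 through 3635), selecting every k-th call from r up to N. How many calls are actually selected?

k = ⌊3635/8⌋ = 454
Achieved size = ⌊(3635 − 2)/454⌋ + 1 = ⌊3633/454⌋ + 1 = 8 + 1 = 9
(last selection: 2 + 8×454 = 3634 ≤ 3635; next would be 4088 > 3635)

9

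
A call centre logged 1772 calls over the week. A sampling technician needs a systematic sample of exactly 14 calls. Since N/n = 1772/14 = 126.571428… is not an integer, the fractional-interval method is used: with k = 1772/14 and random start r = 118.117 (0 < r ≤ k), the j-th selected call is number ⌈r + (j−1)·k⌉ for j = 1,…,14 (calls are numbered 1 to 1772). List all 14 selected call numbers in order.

j=1: r + 0k = 118.117 → ⌈·⌉ = 119
j=2: r + 1k = 244.688428… → ⌈·⌉ = 245
j=3: r + 2k = 371.259857… → ⌈·⌉ = 372
j=4: r + 3k = 497.831285… → ⌈·⌉ = 498
j=5: r + 4k = 624.402714… → ⌈·⌉ = 625
j=6: r + 5k = 750.974142… → ⌈·⌉ = 751
j=7: r + 6k = 877.545571… → ⌈·⌉ = 878
j=8: r + 7k = 1004.117 → ⌈·⌉ = 1005
j=9: r + 8k = 1130.688428… → ⌈·⌉ = 1131
j=10: r + 9k = 1257.259857… → ⌈·⌉ = 1258
j=11: r + 10k = 1383.831285… → ⌈·⌉ = 1384
j=12: r + 11k = 1510.402714… → ⌈·⌉ = 1511
j=13: r + 12k = 1636.974142… → ⌈·⌉ = 1637
j=14: r + 13k = 1763.545571… → ⌈·⌉ = 1764

119, 245, 372, 498, 625, 751, 878, 1005, 1131, 1258, 1384, 1511, 1637, 1764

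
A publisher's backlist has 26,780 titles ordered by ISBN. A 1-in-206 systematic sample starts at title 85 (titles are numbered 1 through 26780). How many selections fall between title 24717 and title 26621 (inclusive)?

9

k = 206
First selection ≥ 24717: 85 + ⌈(24717−85)/206⌉·206 = 85 + 120×206 = 24805
Last selection ≤ 26621: 85 + ⌊(26621−85)/206⌋·206 = 85 + 128×206 = 26453
Count = 128 − 120 + 1 = 9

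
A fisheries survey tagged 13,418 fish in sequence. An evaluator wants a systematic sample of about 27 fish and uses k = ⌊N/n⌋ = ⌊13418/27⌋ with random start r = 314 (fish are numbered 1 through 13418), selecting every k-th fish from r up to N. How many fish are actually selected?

k = ⌊13418/27⌋ = 496
Achieved size = ⌊(13418 − 314)/496⌋ + 1 = ⌊13104/496⌋ + 1 = 26 + 1 = 27
(last selection: 314 + 26×496 = 13210 ≤ 13418; next would be 13706 > 13418)

27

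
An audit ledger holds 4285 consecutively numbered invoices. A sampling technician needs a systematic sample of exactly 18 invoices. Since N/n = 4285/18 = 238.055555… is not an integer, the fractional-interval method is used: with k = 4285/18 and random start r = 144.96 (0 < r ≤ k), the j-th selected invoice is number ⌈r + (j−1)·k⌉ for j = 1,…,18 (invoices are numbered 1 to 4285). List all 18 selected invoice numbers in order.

145, 384, 622, 860, 1098, 1336, 1574, 1812, 2050, 2288, 2526, 2764, 3002, 3240, 3478, 3716, 3954, 4192

j=1: r + 0k = 144.96 → ⌈·⌉ = 145
j=2: r + 1k = 383.015555… → ⌈·⌉ = 384
j=3: r + 2k = 621.071111… → ⌈·⌉ = 622
j=4: r + 3k = 859.126666… → ⌈·⌉ = 860
j=5: r + 4k = 1097.182222… → ⌈·⌉ = 1098
j=6: r + 5k = 1335.237777… → ⌈·⌉ = 1336
j=7: r + 6k = 1573.293333… → ⌈·⌉ = 1574
j=8: r + 7k = 1811.348888… → ⌈·⌉ = 1812
j=9: r + 8k = 2049.404444… → ⌈·⌉ = 2050
j=10: r + 9k = 2287.46 → ⌈·⌉ = 2288
j=11: r + 10k = 2525.515555… → ⌈·⌉ = 2526
j=12: r + 11k = 2763.571111… → ⌈·⌉ = 2764
j=13: r + 12k = 3001.626666… → ⌈·⌉ = 3002
j=14: r + 13k = 3239.682222… → ⌈·⌉ = 3240
j=15: r + 14k = 3477.737777… → ⌈·⌉ = 3478
j=16: r + 15k = 3715.793333… → ⌈·⌉ = 3716
j=17: r + 16k = 3953.848888… → ⌈·⌉ = 3954
j=18: r + 17k = 4191.904444… → ⌈·⌉ = 4192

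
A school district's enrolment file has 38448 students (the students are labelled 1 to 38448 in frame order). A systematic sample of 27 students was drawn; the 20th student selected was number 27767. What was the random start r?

k = 38448/27 = 1424
r = 27767 − (20−1)×1424 = 27767 − 27056 = 711

711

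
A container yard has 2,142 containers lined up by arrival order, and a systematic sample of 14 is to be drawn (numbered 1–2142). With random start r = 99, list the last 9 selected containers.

k = N/n = 2142/14 = 153
6th selection = 99 + 5×153 = 864
7th: 864 + 153 = 1017
8th: 1017 + 153 = 1170
9th: 1170 + 153 = 1323
10th: 1323 + 153 = 1476
11th: 1476 + 153 = 1629
12th: 1629 + 153 = 1782
13th: 1782 + 153 = 1935
14th: 1935 + 153 = 2088

864, 1017, 1170, 1323, 1476, 1629, 1782, 1935, 2088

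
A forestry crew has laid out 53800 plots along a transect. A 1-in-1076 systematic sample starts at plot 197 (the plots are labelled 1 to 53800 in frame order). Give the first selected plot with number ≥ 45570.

k = 1076
Steps past start: ⌈(45570 − 197)/1076⌉ = ⌈45373/1076⌉ = 43
Selected plot: 197 + 43×1076 = 46465

46465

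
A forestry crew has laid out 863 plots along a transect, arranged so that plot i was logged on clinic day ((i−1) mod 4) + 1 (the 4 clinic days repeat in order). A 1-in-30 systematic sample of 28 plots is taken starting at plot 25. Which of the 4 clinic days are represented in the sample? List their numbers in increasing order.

Consecutive selections differ by k = 30, so their clinic day numbers differ by 30 mod 4 = 2.
gcd(30, 4) = 2, so the sample visits 4/2 = 2 distinct residues mod 4.
Start 25 is clinic day 1; the clinic days hit are 1, 3.

1, 3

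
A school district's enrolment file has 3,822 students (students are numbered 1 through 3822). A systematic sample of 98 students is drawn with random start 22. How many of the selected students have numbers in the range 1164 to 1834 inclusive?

k = 3822/98 = 39
First selection ≥ 1164: 22 + ⌈(1164−22)/39⌉·39 = 22 + 30×39 = 1192
Last selection ≤ 1834: 22 + ⌊(1834−22)/39⌋·39 = 22 + 46×39 = 1816
Count = 46 − 30 + 1 = 17

17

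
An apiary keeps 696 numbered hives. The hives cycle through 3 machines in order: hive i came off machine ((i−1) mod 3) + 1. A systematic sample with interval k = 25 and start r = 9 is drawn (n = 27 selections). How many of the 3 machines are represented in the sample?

Consecutive selections differ by k = 25, so their machine numbers differ by 25 mod 3 = 1.
gcd(25, 3) = 1, so the sample visits 3/1 = 3 distinct residues mod 3.
Start 9 is machine 3; the machines hit are 1, 2, 3.

3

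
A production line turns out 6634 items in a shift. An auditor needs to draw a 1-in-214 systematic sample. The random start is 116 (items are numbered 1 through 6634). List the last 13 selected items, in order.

3968, 4182, 4396, 4610, 4824, 5038, 5252, 5466, 5680, 5894, 6108, 6322, 6536

19th selection = 116 + 18×214 = 3968
20th: 3968 + 214 = 4182
21st: 4182 + 214 = 4396
22nd: 4396 + 214 = 4610
23rd: 4610 + 214 = 4824
24th: 4824 + 214 = 5038
25th: 5038 + 214 = 5252
26th: 5252 + 214 = 5466
27th: 5466 + 214 = 5680
28th: 5680 + 214 = 5894
29th: 5894 + 214 = 6108
30th: 6108 + 214 = 6322
31st: 6322 + 214 = 6536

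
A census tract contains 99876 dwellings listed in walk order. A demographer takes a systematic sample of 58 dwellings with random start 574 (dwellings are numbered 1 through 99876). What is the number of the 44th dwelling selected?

k = 99876/58 = 1722
44th selection = r + (44−1)·k = 574 + 43×1722 = 574 + 74046 = 74620

74620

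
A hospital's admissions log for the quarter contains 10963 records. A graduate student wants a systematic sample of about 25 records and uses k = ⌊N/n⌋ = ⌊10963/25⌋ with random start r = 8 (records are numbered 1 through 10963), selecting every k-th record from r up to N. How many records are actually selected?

26

k = ⌊10963/25⌋ = 438
Achieved size = ⌊(10963 − 8)/438⌋ + 1 = ⌊10955/438⌋ + 1 = 25 + 1 = 26
(last selection: 8 + 25×438 = 10958 ≤ 10963; next would be 11396 > 10963)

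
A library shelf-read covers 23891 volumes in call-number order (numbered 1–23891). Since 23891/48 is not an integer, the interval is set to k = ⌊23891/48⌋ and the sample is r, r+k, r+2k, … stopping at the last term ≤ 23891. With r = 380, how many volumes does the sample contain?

48

k = ⌊23891/48⌋ = 497
Achieved size = ⌊(23891 − 380)/497⌋ + 1 = ⌊23511/497⌋ + 1 = 47 + 1 = 48
(last selection: 380 + 47×497 = 23739 ≤ 23891; next would be 24236 > 23891)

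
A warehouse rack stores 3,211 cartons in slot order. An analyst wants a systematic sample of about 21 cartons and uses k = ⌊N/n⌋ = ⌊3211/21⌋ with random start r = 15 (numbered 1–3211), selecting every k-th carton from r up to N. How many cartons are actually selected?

22

k = ⌊3211/21⌋ = 152
Achieved size = ⌊(3211 − 15)/152⌋ + 1 = ⌊3196/152⌋ + 1 = 21 + 1 = 22
(last selection: 15 + 21×152 = 3207 ≤ 3211; next would be 3359 > 3211)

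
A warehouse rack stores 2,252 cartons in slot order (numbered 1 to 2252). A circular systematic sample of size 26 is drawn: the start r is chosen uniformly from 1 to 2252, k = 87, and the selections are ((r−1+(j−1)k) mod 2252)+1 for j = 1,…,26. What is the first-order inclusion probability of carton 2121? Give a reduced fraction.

For each position j, as r ranges over 1…2252 the j-th selection hits every carton exactly once, so carton 2121 is selected for exactly 26 of the 2252 starts.
Inclusion probability = 26/2252 = 13/1126.

13/1126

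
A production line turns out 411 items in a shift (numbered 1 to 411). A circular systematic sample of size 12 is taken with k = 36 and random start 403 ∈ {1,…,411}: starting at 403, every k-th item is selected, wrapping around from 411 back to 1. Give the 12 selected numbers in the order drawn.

403, 28, 64, 100, 136, 172, 208, 244, 280, 316, 352, 388

Selection 1: 403
Selection 2: 403 + 36 = 439 → 439 − 411 = 28
Selection 3: 28 + 36 = 64
Selection 4: 64 + 36 = 100
Selection 5: 100 + 36 = 136
Selection 6: 136 + 36 = 172
Selection 7: 172 + 36 = 208
Selection 8: 208 + 36 = 244
Selection 9: 244 + 36 = 280
Selection 10: 280 + 36 = 316
Selection 11: 316 + 36 = 352
Selection 12: 352 + 36 = 388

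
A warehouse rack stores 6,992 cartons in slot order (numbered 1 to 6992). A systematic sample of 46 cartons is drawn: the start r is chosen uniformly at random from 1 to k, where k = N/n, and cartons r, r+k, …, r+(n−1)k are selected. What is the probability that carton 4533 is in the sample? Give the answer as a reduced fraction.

1/152

k = 6992/46 = 152.
Carton 4533 is selected iff r ≡ 4533 (mod 152); exactly one such r in {1,…,152}.
Inclusion probability = 1/152.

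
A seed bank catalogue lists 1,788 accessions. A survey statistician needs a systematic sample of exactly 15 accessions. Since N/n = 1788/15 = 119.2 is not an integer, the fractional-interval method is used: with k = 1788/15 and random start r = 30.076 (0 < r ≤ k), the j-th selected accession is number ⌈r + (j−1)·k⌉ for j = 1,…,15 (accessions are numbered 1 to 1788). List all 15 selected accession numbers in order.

31, 150, 269, 388, 507, 627, 746, 865, 984, 1103, 1223, 1342, 1461, 1580, 1699

j=1: r + 0k = 30.076 → ⌈·⌉ = 31
j=2: r + 1k = 149.276 → ⌈·⌉ = 150
j=3: r + 2k = 268.476 → ⌈·⌉ = 269
j=4: r + 3k = 387.676 → ⌈·⌉ = 388
j=5: r + 4k = 506.876 → ⌈·⌉ = 507
j=6: r + 5k = 626.076 → ⌈·⌉ = 627
j=7: r + 6k = 745.276 → ⌈·⌉ = 746
j=8: r + 7k = 864.476 → ⌈·⌉ = 865
j=9: r + 8k = 983.676 → ⌈·⌉ = 984
j=10: r + 9k = 1102.876 → ⌈·⌉ = 1103
j=11: r + 10k = 1222.076 → ⌈·⌉ = 1223
j=12: r + 11k = 1341.276 → ⌈·⌉ = 1342
j=13: r + 12k = 1460.476 → ⌈·⌉ = 1461
j=14: r + 13k = 1579.676 → ⌈·⌉ = 1580
j=15: r + 14k = 1698.876 → ⌈·⌉ = 1699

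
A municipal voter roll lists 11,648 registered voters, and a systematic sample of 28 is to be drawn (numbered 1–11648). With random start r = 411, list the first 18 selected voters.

411, 827, 1243, 1659, 2075, 2491, 2907, 3323, 3739, 4155, 4571, 4987, 5403, 5819, 6235, 6651, 7067, 7483

k = N/n = 11648/28 = 416
voter 1: 411
voter 2: 411 + 416 = 827
voter 3: 827 + 416 = 1243
voter 4: 1243 + 416 = 1659
voter 5: 1659 + 416 = 2075
voter 6: 2075 + 416 = 2491
voter 7: 2491 + 416 = 2907
voter 8: 2907 + 416 = 3323
voter 9: 3323 + 416 = 3739
voter 10: 3739 + 416 = 4155
voter 11: 4155 + 416 = 4571
voter 12: 4571 + 416 = 4987
voter 13: 4987 + 416 = 5403
voter 14: 5403 + 416 = 5819
voter 15: 5819 + 416 = 6235
voter 16: 6235 + 416 = 6651
voter 17: 6651 + 416 = 7067
voter 18: 7067 + 416 = 7483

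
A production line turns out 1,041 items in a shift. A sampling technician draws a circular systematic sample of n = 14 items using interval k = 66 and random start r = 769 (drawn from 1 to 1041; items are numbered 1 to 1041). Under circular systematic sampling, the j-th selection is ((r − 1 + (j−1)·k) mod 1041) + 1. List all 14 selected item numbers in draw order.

Selection 1: 769
Selection 2: 769 + 66 = 835
Selection 3: 835 + 66 = 901
Selection 4: 901 + 66 = 967
Selection 5: 967 + 66 = 1033
Selection 6: 1033 + 66 = 1099 → 1099 − 1041 = 58
Selection 7: 58 + 66 = 124
Selection 8: 124 + 66 = 190
Selection 9: 190 + 66 = 256
Selection 10: 256 + 66 = 322
Selection 11: 322 + 66 = 388
Selection 12: 388 + 66 = 454
Selection 13: 454 + 66 = 520
Selection 14: 520 + 66 = 586

769, 835, 901, 967, 1033, 58, 124, 190, 256, 322, 388, 454, 520, 586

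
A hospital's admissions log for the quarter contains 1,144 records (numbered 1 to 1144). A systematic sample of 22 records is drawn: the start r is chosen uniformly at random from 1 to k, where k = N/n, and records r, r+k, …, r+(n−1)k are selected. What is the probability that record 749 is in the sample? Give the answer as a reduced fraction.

k = 1144/22 = 52.
Record 749 is selected iff r ≡ 749 (mod 52); exactly one such r in {1,…,52}.
Inclusion probability = 1/52.

1/52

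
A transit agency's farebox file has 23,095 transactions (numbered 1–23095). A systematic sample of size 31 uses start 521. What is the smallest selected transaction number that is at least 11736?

12441

k = 23095/31 = 745
Steps past start: ⌈(11736 − 521)/745⌉ = ⌈11215/745⌉ = 16
Selected transaction: 521 + 16×745 = 12441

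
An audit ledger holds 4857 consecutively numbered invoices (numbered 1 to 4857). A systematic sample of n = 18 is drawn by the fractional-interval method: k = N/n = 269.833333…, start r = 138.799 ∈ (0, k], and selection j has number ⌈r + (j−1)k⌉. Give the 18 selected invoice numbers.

139, 409, 679, 949, 1219, 1488, 1758, 2028, 2298, 2568, 2838, 3107, 3377, 3647, 3917, 4187, 4457, 4726

j=1: r + 0k = 138.799 → ⌈·⌉ = 139
j=2: r + 1k = 408.632333… → ⌈·⌉ = 409
j=3: r + 2k = 678.465666… → ⌈·⌉ = 679
j=4: r + 3k = 948.299 → ⌈·⌉ = 949
j=5: r + 4k = 1218.132333… → ⌈·⌉ = 1219
j=6: r + 5k = 1487.965666… → ⌈·⌉ = 1488
j=7: r + 6k = 1757.799 → ⌈·⌉ = 1758
j=8: r + 7k = 2027.632333… → ⌈·⌉ = 2028
j=9: r + 8k = 2297.465666… → ⌈·⌉ = 2298
j=10: r + 9k = 2567.299 → ⌈·⌉ = 2568
j=11: r + 10k = 2837.132333… → ⌈·⌉ = 2838
j=12: r + 11k = 3106.965666… → ⌈·⌉ = 3107
j=13: r + 12k = 3376.799 → ⌈·⌉ = 3377
j=14: r + 13k = 3646.632333… → ⌈·⌉ = 3647
j=15: r + 14k = 3916.465666… → ⌈·⌉ = 3917
j=16: r + 15k = 4186.299 → ⌈·⌉ = 4187
j=17: r + 16k = 4456.132333… → ⌈·⌉ = 4457
j=18: r + 17k = 4725.965666… → ⌈·⌉ = 4726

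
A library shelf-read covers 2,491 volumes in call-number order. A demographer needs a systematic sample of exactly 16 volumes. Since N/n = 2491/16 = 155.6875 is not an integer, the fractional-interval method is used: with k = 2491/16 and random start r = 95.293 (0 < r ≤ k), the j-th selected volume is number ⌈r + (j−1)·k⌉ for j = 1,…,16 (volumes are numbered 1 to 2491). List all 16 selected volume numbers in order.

j=1: r + 0k = 95.293 → ⌈·⌉ = 96
j=2: r + 1k = 250.9805 → ⌈·⌉ = 251
j=3: r + 2k = 406.668 → ⌈·⌉ = 407
j=4: r + 3k = 562.3555 → ⌈·⌉ = 563
j=5: r + 4k = 718.043 → ⌈·⌉ = 719
j=6: r + 5k = 873.7305 → ⌈·⌉ = 874
j=7: r + 6k = 1029.418 → ⌈·⌉ = 1030
j=8: r + 7k = 1185.1055 → ⌈·⌉ = 1186
j=9: r + 8k = 1340.793 → ⌈·⌉ = 1341
j=10: r + 9k = 1496.4805 → ⌈·⌉ = 1497
j=11: r + 10k = 1652.168 → ⌈·⌉ = 1653
j=12: r + 11k = 1807.8555 → ⌈·⌉ = 1808
j=13: r + 12k = 1963.543 → ⌈·⌉ = 1964
j=14: r + 13k = 2119.2305 → ⌈·⌉ = 2120
j=15: r + 14k = 2274.918 → ⌈·⌉ = 2275
j=16: r + 15k = 2430.6055 → ⌈·⌉ = 2431

96, 251, 407, 563, 719, 874, 1030, 1186, 1341, 1497, 1653, 1808, 1964, 2120, 2275, 2431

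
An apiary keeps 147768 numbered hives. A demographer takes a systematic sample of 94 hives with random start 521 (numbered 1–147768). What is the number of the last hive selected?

k = 147768/94 = 1572
94th selection = r + (94−1)·k = 521 + 93×1572 = 521 + 146196 = 146717

146717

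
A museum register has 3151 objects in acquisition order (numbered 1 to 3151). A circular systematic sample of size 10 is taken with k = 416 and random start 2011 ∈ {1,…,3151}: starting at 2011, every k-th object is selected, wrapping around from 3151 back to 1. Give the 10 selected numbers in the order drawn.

Selection 1: 2011
Selection 2: 2011 + 416 = 2427
Selection 3: 2427 + 416 = 2843
Selection 4: 2843 + 416 = 3259 → 3259 − 3151 = 108
Selection 5: 108 + 416 = 524
Selection 6: 524 + 416 = 940
Selection 7: 940 + 416 = 1356
Selection 8: 1356 + 416 = 1772
Selection 9: 1772 + 416 = 2188
Selection 10: 2188 + 416 = 2604

2011, 2427, 2843, 108, 524, 940, 1356, 1772, 2188, 2604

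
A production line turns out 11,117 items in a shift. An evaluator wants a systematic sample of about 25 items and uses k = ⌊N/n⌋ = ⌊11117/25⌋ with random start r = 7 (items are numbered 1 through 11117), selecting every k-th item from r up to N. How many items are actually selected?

26

k = ⌊11117/25⌋ = 444
Achieved size = ⌊(11117 − 7)/444⌋ + 1 = ⌊11110/444⌋ + 1 = 25 + 1 = 26
(last selection: 7 + 25×444 = 11107 ≤ 11117; next would be 11551 > 11117)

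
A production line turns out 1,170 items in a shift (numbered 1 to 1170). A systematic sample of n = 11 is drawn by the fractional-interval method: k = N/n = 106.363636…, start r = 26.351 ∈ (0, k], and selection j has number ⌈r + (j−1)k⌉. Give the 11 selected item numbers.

27, 133, 240, 346, 452, 559, 665, 771, 878, 984, 1090

j=1: r + 0k = 26.351 → ⌈·⌉ = 27
j=2: r + 1k = 132.714636… → ⌈·⌉ = 133
j=3: r + 2k = 239.078272… → ⌈·⌉ = 240
j=4: r + 3k = 345.441909… → ⌈·⌉ = 346
j=5: r + 4k = 451.805545… → ⌈·⌉ = 452
j=6: r + 5k = 558.169181… → ⌈·⌉ = 559
j=7: r + 6k = 664.532818… → ⌈·⌉ = 665
j=8: r + 7k = 770.896454… → ⌈·⌉ = 771
j=9: r + 8k = 877.260090… → ⌈·⌉ = 878
j=10: r + 9k = 983.623727… → ⌈·⌉ = 984
j=11: r + 10k = 1089.987363… → ⌈·⌉ = 1090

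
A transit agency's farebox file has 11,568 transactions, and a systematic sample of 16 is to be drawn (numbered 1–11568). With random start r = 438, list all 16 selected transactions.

438, 1161, 1884, 2607, 3330, 4053, 4776, 5499, 6222, 6945, 7668, 8391, 9114, 9837, 10560, 11283

k = N/n = 11568/16 = 723
transaction 1: 438
transaction 2: 438 + 723 = 1161
transaction 3: 1161 + 723 = 1884
transaction 4: 1884 + 723 = 2607
transaction 5: 2607 + 723 = 3330
transaction 6: 3330 + 723 = 4053
transaction 7: 4053 + 723 = 4776
transaction 8: 4776 + 723 = 5499
transaction 9: 5499 + 723 = 6222
transaction 10: 6222 + 723 = 6945
transaction 11: 6945 + 723 = 7668
transaction 12: 7668 + 723 = 8391
transaction 13: 8391 + 723 = 9114
transaction 14: 9114 + 723 = 9837
transaction 15: 9837 + 723 = 10560
transaction 16: 10560 + 723 = 11283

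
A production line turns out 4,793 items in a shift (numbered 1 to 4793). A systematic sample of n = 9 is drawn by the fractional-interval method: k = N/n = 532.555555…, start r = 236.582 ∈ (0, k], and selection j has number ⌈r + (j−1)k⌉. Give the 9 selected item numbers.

237, 770, 1302, 1835, 2367, 2900, 3432, 3965, 4498

j=1: r + 0k = 236.582 → ⌈·⌉ = 237
j=2: r + 1k = 769.137555… → ⌈·⌉ = 770
j=3: r + 2k = 1301.693111… → ⌈·⌉ = 1302
j=4: r + 3k = 1834.248666… → ⌈·⌉ = 1835
j=5: r + 4k = 2366.804222… → ⌈·⌉ = 2367
j=6: r + 5k = 2899.359777… → ⌈·⌉ = 2900
j=7: r + 6k = 3431.915333… → ⌈·⌉ = 3432
j=8: r + 7k = 3964.470888… → ⌈·⌉ = 3965
j=9: r + 8k = 4497.026444… → ⌈·⌉ = 4498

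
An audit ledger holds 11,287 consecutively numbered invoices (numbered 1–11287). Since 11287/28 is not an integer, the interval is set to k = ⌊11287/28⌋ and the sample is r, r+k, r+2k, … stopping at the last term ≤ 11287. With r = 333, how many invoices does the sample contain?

28

k = ⌊11287/28⌋ = 403
Achieved size = ⌊(11287 − 333)/403⌋ + 1 = ⌊10954/403⌋ + 1 = 27 + 1 = 28
(last selection: 333 + 27×403 = 11214 ≤ 11287; next would be 11617 > 11287)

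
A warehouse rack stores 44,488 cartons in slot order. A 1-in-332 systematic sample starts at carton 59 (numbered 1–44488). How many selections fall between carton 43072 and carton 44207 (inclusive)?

k = 332
First selection ≥ 43072: 59 + ⌈(43072−59)/332⌉·332 = 59 + 130×332 = 43219
Last selection ≤ 44207: 59 + ⌊(44207−59)/332⌋·332 = 59 + 132×332 = 43883
Count = 132 − 130 + 1 = 3

3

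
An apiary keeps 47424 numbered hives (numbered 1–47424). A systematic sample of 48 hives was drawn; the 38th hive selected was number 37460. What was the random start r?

k = 47424/48 = 988
r = 37460 − (38−1)×988 = 37460 − 36556 = 904

904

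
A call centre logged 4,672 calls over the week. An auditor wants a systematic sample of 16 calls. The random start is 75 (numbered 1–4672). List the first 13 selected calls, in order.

75, 367, 659, 951, 1243, 1535, 1827, 2119, 2411, 2703, 2995, 3287, 3579

k = N/n = 4672/16 = 292
call 1: 75
call 2: 75 + 292 = 367
call 3: 367 + 292 = 659
call 4: 659 + 292 = 951
call 5: 951 + 292 = 1243
call 6: 1243 + 292 = 1535
call 7: 1535 + 292 = 1827
call 8: 1827 + 292 = 2119
call 9: 2119 + 292 = 2411
call 10: 2411 + 292 = 2703
call 11: 2703 + 292 = 2995
call 12: 2995 + 292 = 3287
call 13: 3287 + 292 = 3579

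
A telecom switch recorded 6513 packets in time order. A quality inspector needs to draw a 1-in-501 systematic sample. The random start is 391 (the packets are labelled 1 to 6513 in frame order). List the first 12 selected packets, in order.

391, 892, 1393, 1894, 2395, 2896, 3397, 3898, 4399, 4900, 5401, 5902

packet 1: 391
packet 2: 391 + 501 = 892
packet 3: 892 + 501 = 1393
packet 4: 1393 + 501 = 1894
packet 5: 1894 + 501 = 2395
packet 6: 2395 + 501 = 2896
packet 7: 2896 + 501 = 3397
packet 8: 3397 + 501 = 3898
packet 9: 3898 + 501 = 4399
packet 10: 4399 + 501 = 4900
packet 11: 4900 + 501 = 5401
packet 12: 5401 + 501 = 5902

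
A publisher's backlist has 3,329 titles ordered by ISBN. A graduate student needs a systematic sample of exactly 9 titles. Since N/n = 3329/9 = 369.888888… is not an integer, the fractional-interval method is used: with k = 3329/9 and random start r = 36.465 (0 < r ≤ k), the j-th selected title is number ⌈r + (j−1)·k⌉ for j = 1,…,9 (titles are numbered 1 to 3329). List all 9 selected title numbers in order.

j=1: r + 0k = 36.465 → ⌈·⌉ = 37
j=2: r + 1k = 406.353888… → ⌈·⌉ = 407
j=3: r + 2k = 776.242777… → ⌈·⌉ = 777
j=4: r + 3k = 1146.131666… → ⌈·⌉ = 1147
j=5: r + 4k = 1516.020555… → ⌈·⌉ = 1517
j=6: r + 5k = 1885.909444… → ⌈·⌉ = 1886
j=7: r + 6k = 2255.798333… → ⌈·⌉ = 2256
j=8: r + 7k = 2625.687222… → ⌈·⌉ = 2626
j=9: r + 8k = 2995.576111… → ⌈·⌉ = 2996

37, 407, 777, 1147, 1517, 1886, 2256, 2626, 2996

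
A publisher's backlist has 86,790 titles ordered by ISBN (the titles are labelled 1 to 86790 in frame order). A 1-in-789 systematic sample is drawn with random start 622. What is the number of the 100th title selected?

k = 789
100th selection = r + (100−1)·k = 622 + 99×789 = 622 + 78111 = 78733

78733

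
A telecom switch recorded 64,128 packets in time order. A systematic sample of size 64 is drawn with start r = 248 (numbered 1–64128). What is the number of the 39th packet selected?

38324

k = 64128/64 = 1002
39th selection = r + (39−1)·k = 248 + 38×1002 = 248 + 38076 = 38324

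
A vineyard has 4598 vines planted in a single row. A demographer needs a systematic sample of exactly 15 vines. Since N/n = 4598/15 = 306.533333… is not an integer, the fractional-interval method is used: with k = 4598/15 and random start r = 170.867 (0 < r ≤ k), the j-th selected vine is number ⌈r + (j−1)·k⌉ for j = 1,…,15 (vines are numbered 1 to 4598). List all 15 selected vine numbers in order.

171, 478, 784, 1091, 1398, 1704, 2011, 2317, 2624, 2930, 3237, 3543, 3850, 4156, 4463

j=1: r + 0k = 170.867 → ⌈·⌉ = 171
j=2: r + 1k = 477.400333… → ⌈·⌉ = 478
j=3: r + 2k = 783.933666… → ⌈·⌉ = 784
j=4: r + 3k = 1090.467 → ⌈·⌉ = 1091
j=5: r + 4k = 1397.000333… → ⌈·⌉ = 1398
j=6: r + 5k = 1703.533666… → ⌈·⌉ = 1704
j=7: r + 6k = 2010.067 → ⌈·⌉ = 2011
j=8: r + 7k = 2316.600333… → ⌈·⌉ = 2317
j=9: r + 8k = 2623.133666… → ⌈·⌉ = 2624
j=10: r + 9k = 2929.667 → ⌈·⌉ = 2930
j=11: r + 10k = 3236.200333… → ⌈·⌉ = 3237
j=12: r + 11k = 3542.733666… → ⌈·⌉ = 3543
j=13: r + 12k = 3849.267 → ⌈·⌉ = 3850
j=14: r + 13k = 4155.800333… → ⌈·⌉ = 4156
j=15: r + 14k = 4462.333666… → ⌈·⌉ = 4463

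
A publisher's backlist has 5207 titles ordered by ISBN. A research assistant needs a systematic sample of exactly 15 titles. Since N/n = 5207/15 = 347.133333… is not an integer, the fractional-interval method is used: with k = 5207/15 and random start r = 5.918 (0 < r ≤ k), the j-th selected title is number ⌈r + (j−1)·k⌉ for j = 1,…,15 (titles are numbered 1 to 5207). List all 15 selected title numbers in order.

j=1: r + 0k = 5.918 → ⌈·⌉ = 6
j=2: r + 1k = 353.051333… → ⌈·⌉ = 354
j=3: r + 2k = 700.184666… → ⌈·⌉ = 701
j=4: r + 3k = 1047.318 → ⌈·⌉ = 1048
j=5: r + 4k = 1394.451333… → ⌈·⌉ = 1395
j=6: r + 5k = 1741.584666… → ⌈·⌉ = 1742
j=7: r + 6k = 2088.718 → ⌈·⌉ = 2089
j=8: r + 7k = 2435.851333… → ⌈·⌉ = 2436
j=9: r + 8k = 2782.984666… → ⌈·⌉ = 2783
j=10: r + 9k = 3130.118 → ⌈·⌉ = 3131
j=11: r + 10k = 3477.251333… → ⌈·⌉ = 3478
j=12: r + 11k = 3824.384666… → ⌈·⌉ = 3825
j=13: r + 12k = 4171.518 → ⌈·⌉ = 4172
j=14: r + 13k = 4518.651333… → ⌈·⌉ = 4519
j=15: r + 14k = 4865.784666… → ⌈·⌉ = 4866

6, 354, 701, 1048, 1395, 1742, 2089, 2436, 2783, 3131, 3478, 3825, 4172, 4519, 4866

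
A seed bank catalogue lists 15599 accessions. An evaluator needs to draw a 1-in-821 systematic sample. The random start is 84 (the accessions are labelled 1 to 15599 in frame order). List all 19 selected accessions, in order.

accession 1: 84
accession 2: 84 + 821 = 905
accession 3: 905 + 821 = 1726
accession 4: 1726 + 821 = 2547
accession 5: 2547 + 821 = 3368
accession 6: 3368 + 821 = 4189
accession 7: 4189 + 821 = 5010
accession 8: 5010 + 821 = 5831
accession 9: 5831 + 821 = 6652
accession 10: 6652 + 821 = 7473
accession 11: 7473 + 821 = 8294
accession 12: 8294 + 821 = 9115
accession 13: 9115 + 821 = 9936
accession 14: 9936 + 821 = 10757
accession 15: 10757 + 821 = 11578
accession 16: 11578 + 821 = 12399
accession 17: 12399 + 821 = 13220
accession 18: 13220 + 821 = 14041
accession 19: 14041 + 821 = 14862

84, 905, 1726, 2547, 3368, 4189, 5010, 5831, 6652, 7473, 8294, 9115, 9936, 10757, 11578, 12399, 13220, 14041, 14862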